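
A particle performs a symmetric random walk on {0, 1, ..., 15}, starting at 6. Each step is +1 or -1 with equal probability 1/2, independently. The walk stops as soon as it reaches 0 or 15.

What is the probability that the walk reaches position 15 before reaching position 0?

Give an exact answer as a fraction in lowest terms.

Answer: 2/5

Derivation:
Symmetric walk (p = 1/2): the harmonic-function argument gives P(hit 15 before 0 | start at 6) = a/N.
P = 6/15 = 2/5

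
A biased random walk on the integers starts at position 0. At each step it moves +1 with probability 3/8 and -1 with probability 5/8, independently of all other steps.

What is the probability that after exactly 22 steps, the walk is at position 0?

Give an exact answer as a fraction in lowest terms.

To be at 0 after 22 steps: need exactly 11 steps of +1 and 11 of -1.
Number of such sequences: C(22,11) = 705432
Each has probability (3/8)^11 · (5/8)^11 = 8649755859375/73786976294838206464
P = 705432 · 8649755859375/73786976294838206464 = 762726821923828125/9223372036854775808

Answer: 762726821923828125/9223372036854775808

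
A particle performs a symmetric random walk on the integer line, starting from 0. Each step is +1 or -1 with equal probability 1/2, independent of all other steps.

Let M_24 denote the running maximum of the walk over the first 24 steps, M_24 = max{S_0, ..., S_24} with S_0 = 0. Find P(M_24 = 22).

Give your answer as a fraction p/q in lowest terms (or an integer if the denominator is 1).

Answer: 3/2097152

Derivation:
Let M_24 = max(S_0,...,S_24). Use the reflection principle: for j ≥ 1, #{paths with M_24 ≥ j} = #{S_24 ≥ j} + #{S_24 ≥ j+1}.
By reflection, #{M_24 ≥ 22} = #{S_24 ≥ 22} + #{S_24 ≥ 23} = 25 + 1 = 26.
#{M_24 ≥ 23} = #{S_24 ≥ 23} + #{S_24 ≥ 24} = 1 + 1 = 2.
#{M_24 = 22} = 26 - 2 = 24.
P(M_24 = 22) = 24/16777216 = 3/2097152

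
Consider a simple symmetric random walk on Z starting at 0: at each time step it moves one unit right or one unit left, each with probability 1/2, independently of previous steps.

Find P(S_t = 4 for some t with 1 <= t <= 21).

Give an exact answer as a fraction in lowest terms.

Count via complement. Let g(t,s) = #length-t paths at position s with S_1..S_t all ≠ 4.
g(t,s) = g(t-1,s-1) + g(t-1,s+1) for s ≠ 4; g(t,4) = 0.
t=0: g(0,0)=1
t=1: g(1,-1)=1 g(1,1)=1
t=2: g(2,-2)=1 g(2,0)=2 g(2,2)=1
t=3: g(3,-3)=1 g(3,-1)=3 g(3,1)=3 g(3,3)=1
t=4: g(4,-4)=1 g(4,-2)=4 g(4,0)=6 g(4,2)=4
t=5: g(5,-5)=1 g(5,-3)=5 g(5,-1)=10 g(5,1)=10 g(5,3)=4
t=6: g(6,-6)=1 g(6,-4)=6 g(6,-2)=15 g(6,0)=20 g(6,2)=14
t=7: g(7,-7)=1 g(7,-5)=7 g(7,-3)=21 g(7,-1)=35 g(7,1)=34 g(7,3)=14
t=8: g(8,-8)=1 g(8,-6)=8 g(8,-4)=28 g(8,-2)=56 g(8,0)=69 g(8,2)=48
t=9: g(9,-9)=1 g(9,-7)=9 g(9,-5)=36 g(9,-3)=84 g(9,-1)=125 g(9,1)=117 g(9,3)=48
t=10: g(10,-10)=1 g(10,-8)=10 g(10,-6)=45 g(10,-4)=120 g(10,-2)=209 g(10,0)=242 g(10,2)=165
t=11: g(11,-11)=1 g(11,-9)=11 g(11,-7)=55 g(11,-5)=165 g(11,-3)=329 g(11,-1)=451 g(11,1)=407 g(11,3)=165
t=12: g(12,-12)=1 g(12,-10)=12 g(12,-8)=66 g(12,-6)=220 g(12,-4)=494 g(12,-2)=780 g(12,0)=858 g(12,2)=572
t=13: g(13,-13)=1 g(13,-11)=13 g(13,-9)=78 g(13,-7)=286 g(13,-5)=714 g(13,-3)=1274 g(13,-1)=1638 g(13,1)=1430 g(13,3)=572
t=14: g(14,-14)=1 g(14,-12)=14 g(14,-10)=91 g(14,-8)=364 g(14,-6)=1000 g(14,-4)=1988 g(14,-2)=2912 g(14,0)=3068 g(14,2)=2002
t=15: g(15,-15)=1 g(15,-13)=15 g(15,-11)=105 g(15,-9)=455 g(15,-7)=1364 g(15,-5)=2988 g(15,-3)=4900 g(15,-1)=5980 g(15,1)=5070 g(15,3)=2002
t=16: g(16,-16)=1 g(16,-14)=16 g(16,-12)=120 g(16,-10)=560 g(16,-8)=1819 g(16,-6)=4352 g(16,-4)=7888 g(16,-2)=10880 g(16,0)=11050 g(16,2)=7072
t=17: g(17,-17)=1 g(17,-15)=17 g(17,-13)=136 g(17,-11)=680 g(17,-9)=2379 g(17,-7)=6171 g(17,-5)=12240 g(17,-3)=18768 g(17,-1)=21930 g(17,1)=18122 g(17,3)=7072
t=18: g(18,-18)=1 g(18,-16)=18 g(18,-14)=153 g(18,-12)=816 g(18,-10)=3059 g(18,-8)=8550 g(18,-6)=18411 g(18,-4)=31008 g(18,-2)=40698 g(18,0)=40052 g(18,2)=25194
t=19: g(19,-19)=1 g(19,-17)=19 g(19,-15)=171 g(19,-13)=969 g(19,-11)=3875 g(19,-9)=11609 g(19,-7)=26961 g(19,-5)=49419 g(19,-3)=71706 g(19,-1)=80750 g(19,1)=65246 g(19,3)=25194
t=20: g(20,-20)=1 g(20,-18)=20 g(20,-16)=190 g(20,-14)=1140 g(20,-12)=4844 g(20,-10)=15484 g(20,-8)=38570 g(20,-6)=76380 g(20,-4)=121125 g(20,-2)=152456 g(20,0)=145996 g(20,2)=90440
t=21: g(21,-21)=1 g(21,-19)=21 g(21,-17)=210 g(21,-15)=1330 g(21,-13)=5984 g(21,-11)=20328 g(21,-9)=54054 g(21,-7)=114950 g(21,-5)=197505 g(21,-3)=273581 g(21,-1)=298452 g(21,1)=236436 g(21,3)=90440
Paths never hitting 4: Σ_s g(21,s) = 1293292
Paths hitting 4: 2^21 - 1293292 = 803860
P = 803860/2097152 = 200965/524288

Answer: 200965/524288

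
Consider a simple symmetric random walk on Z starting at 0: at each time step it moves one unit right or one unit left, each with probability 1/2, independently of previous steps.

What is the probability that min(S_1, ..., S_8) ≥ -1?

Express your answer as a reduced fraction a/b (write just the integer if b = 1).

Let f(t,s) = #length-t paths at position s with S_1..S_t all ≥ -1.
f(t,s) = f(t-1,s-1) + f(t-1,s+1) for s ≥ -1; f(t,s) = 0 for s < -1.
t=0: f(0,0)=1
t=1: f(1,-1)=1 f(1,1)=1
t=2: f(2,0)=2 f(2,2)=1
t=3: f(3,-1)=2 f(3,1)=3 f(3,3)=1
t=4: f(4,0)=5 f(4,2)=4 f(4,4)=1
t=5: f(5,-1)=5 f(5,1)=9 f(5,3)=5 f(5,5)=1
t=6: f(6,0)=14 f(6,2)=14 f(6,4)=6 f(6,6)=1
t=7: f(7,-1)=14 f(7,1)=28 f(7,3)=20 f(7,5)=7 f(7,7)=1
t=8: f(8,0)=42 f(8,2)=48 f(8,4)=27 f(8,6)=8 f(8,8)=1
Σ_s f(8,s) = 126
P = 126/256 = 63/128

Answer: 63/128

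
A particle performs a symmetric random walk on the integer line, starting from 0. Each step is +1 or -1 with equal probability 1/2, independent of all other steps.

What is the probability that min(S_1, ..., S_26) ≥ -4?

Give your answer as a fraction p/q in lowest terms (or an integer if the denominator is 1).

Let f(t,s) = #length-t paths at position s with S_1..S_t all ≥ -4.
f(t,s) = f(t-1,s-1) + f(t-1,s+1) for s ≥ -4; f(t,s) = 0 for s < -4.
t=0: f(0,0)=1
t=1: f(1,-1)=1 f(1,1)=1
t=2: f(2,-2)=1 f(2,0)=2 f(2,2)=1
t=3: f(3,-3)=1 f(3,-1)=3 f(3,1)=3 f(3,3)=1
t=4: f(4,-4)=1 f(4,-2)=4 f(4,0)=6 f(4,2)=4 f(4,4)=1
t=5: f(5,-3)=5 f(5,-1)=10 f(5,1)=10 f(5,3)=5 f(5,5)=1
t=6: f(6,-4)=5 f(6,-2)=15 f(6,0)=20 f(6,2)=15 f(6,4)=6 f(6,6)=1
t=7: f(7,-3)=20 f(7,-1)=35 f(7,1)=35 f(7,3)=21 f(7,5)=7 f(7,7)=1
t=8: f(8,-4)=20 f(8,-2)=55 f(8,0)=70 f(8,2)=56 f(8,4)=28 f(8,6)=8 f(8,8)=1
t=9: f(9,-3)=75 f(9,-1)=125 f(9,1)=126 f(9,3)=84 f(9,5)=36 f(9,7)=9 f(9,9)=1
t=10: f(10,-4)=75 f(10,-2)=200 f(10,0)=251 f(10,2)=210 f(10,4)=120 f(10,6)=45 f(10,8)=10 f(10,10)=1
t=11: f(11,-3)=275 f(11,-1)=451 f(11,1)=461 f(11,3)=330 f(11,5)=165 f(11,7)=55 f(11,9)=11 f(11,11)=1
t=12: f(12,-4)=275 f(12,-2)=726 f(12,0)=912 f(12,2)=791 f(12,4)=495 f(12,6)=220 f(12,8)=66 f(12,10)=12 f(12,12)=1
t=13: f(13,-3)=1001 f(13,-1)=1638 f(13,1)=1703 f(13,3)=1286 f(13,5)=715 f(13,7)=286 f(13,9)=78 f(13,11)=13 f(13,13)=1
t=14: f(14,-4)=1001 f(14,-2)=2639 f(14,0)=3341 f(14,2)=2989 f(14,4)=2001 f(14,6)=1001 f(14,8)=364 f(14,10)=91 f(14,12)=14 f(14,14)=1
t=15: f(15,-3)=3640 f(15,-1)=5980 f(15,1)=6330 f(15,3)=4990 f(15,5)=3002 f(15,7)=1365 f(15,9)=455 f(15,11)=105 f(15,13)=15 f(15,15)=1
t=16: f(16,-4)=3640 f(16,-2)=9620 f(16,0)=12310 f(16,2)=11320 f(16,4)=7992 f(16,6)=4367 f(16,8)=1820 f(16,10)=560 f(16,12)=120 f(16,14)=16 f(16,16)=1
t=17: f(17,-3)=13260 f(17,-1)=21930 f(17,1)=23630 f(17,3)=19312 f(17,5)=12359 f(17,7)=6187 f(17,9)=2380 f(17,11)=680 f(17,13)=136 f(17,15)=17 f(17,17)=1
t=18: f(18,-4)=13260 f(18,-2)=35190 f(18,0)=45560 f(18,2)=42942 f(18,4)=31671 f(18,6)=18546 f(18,8)=8567 f(18,10)=3060 f(18,12)=816 f(18,14)=153 f(18,16)=18 f(18,18)=1
t=19: f(19,-3)=48450 f(19,-1)=80750 f(19,1)=88502 f(19,3)=74613 f(19,5)=50217 f(19,7)=27113 f(19,9)=11627 f(19,11)=3876 f(19,13)=969 f(19,15)=171 f(19,17)=19 f(19,19)=1
t=20: f(20,-4)=48450 f(20,-2)=129200 f(20,0)=169252 f(20,2)=163115 f(20,4)=124830 f(20,6)=77330 f(20,8)=38740 f(20,10)=15503 f(20,12)=4845 f(20,14)=1140 f(20,16)=190 f(20,18)=20 f(20,20)=1
t=21: f(21,-3)=177650 f(21,-1)=298452 f(21,1)=332367 f(21,3)=287945 f(21,5)=202160 f(21,7)=116070 f(21,9)=54243 f(21,11)=20348 f(21,13)=5985 f(21,15)=1330 f(21,17)=210 f(21,19)=21 f(21,21)=1
t=22: f(22,-4)=177650 f(22,-2)=476102 f(22,0)=630819 f(22,2)=620312 f(22,4)=490105 f(22,6)=318230 f(22,8)=170313 f(22,10)=74591 f(22,12)=26333 f(22,14)=7315 f(22,16)=1540 f(22,18)=231 f(22,20)=22 f(22,22)=1
t=23: f(23,-3)=653752 f(23,-1)=1106921 f(23,1)=1251131 f(23,3)=1110417 f(23,5)=808335 f(23,7)=488543 f(23,9)=244904 f(23,11)=100924 f(23,13)=33648 f(23,15)=8855 f(23,17)=1771 f(23,19)=253 f(23,21)=23 f(23,23)=1
t=24: f(24,-4)=653752 f(24,-2)=1760673 f(24,0)=2358052 f(24,2)=2361548 f(24,4)=1918752 f(24,6)=1296878 f(24,8)=733447 f(24,10)=345828 f(24,12)=134572 f(24,14)=42503 f(24,16)=10626 f(24,18)=2024 f(24,20)=276 f(24,22)=24 f(24,24)=1
t=25: f(25,-3)=2414425 f(25,-1)=4118725 f(25,1)=4719600 f(25,3)=4280300 f(25,5)=3215630 f(25,7)=2030325 f(25,9)=1079275 f(25,11)=480400 f(25,13)=177075 f(25,15)=53129 f(25,17)=12650 f(25,19)=2300 f(25,21)=300 f(25,23)=25 f(25,25)=1
t=26: f(26,-4)=2414425 f(26,-2)=6533150 f(26,0)=8838325 f(26,2)=8999900 f(26,4)=7495930 f(26,6)=5245955 f(26,8)=3109600 f(26,10)=1559675 f(26,12)=657475 f(26,14)=230204 f(26,16)=65779 f(26,18)=14950 f(26,20)=2600 f(26,22)=325 f(26,24)=26 f(26,26)=1
Σ_s f(26,s) = 45168320
P = 45168320/67108864 = 705755/1048576

Answer: 705755/1048576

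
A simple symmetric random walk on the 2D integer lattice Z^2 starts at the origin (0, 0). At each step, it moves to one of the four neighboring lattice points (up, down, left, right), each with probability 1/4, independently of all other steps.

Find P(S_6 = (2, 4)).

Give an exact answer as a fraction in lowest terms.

Let h be the number of horizontal steps (so 6-h are vertical). To end at (2,4) need (h+2)/2 right-steps and ((6-h)+4)/2 up-steps.
Sum over h with 2 ≤ h ≤ 2, h ≡ 0 (mod 2), 6-h ≡ 0 (mod 2):
h=2: C(6,2)·C(2,2)·C(4,4) = 15·1·1 = 15
Total favorable: 15
Total paths: 4^6 = 4096
P = 15/4096 = 15/4096

Answer: 15/4096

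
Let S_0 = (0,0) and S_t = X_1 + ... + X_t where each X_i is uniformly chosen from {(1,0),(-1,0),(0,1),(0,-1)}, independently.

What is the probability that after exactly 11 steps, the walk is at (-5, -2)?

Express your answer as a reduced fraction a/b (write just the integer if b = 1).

Let h be the number of horizontal steps (so 11-h are vertical). To end at (-5,-2) need (h-5)/2 right-steps and ((11-h)-2)/2 up-steps.
Sum over h with 5 ≤ h ≤ 9, h ≡ 1 (mod 2), 11-h ≡ 0 (mod 2):
h=5: C(11,5)·C(5,0)·C(6,2) = 462·1·15 = 6930
h=7: C(11,7)·C(7,1)·C(4,1) = 330·7·4 = 9240
h=9: C(11,9)·C(9,2)·C(2,0) = 55·36·1 = 1980
Total favorable: 18150
Total paths: 4^11 = 4194304
P = 18150/4194304 = 9075/2097152

Answer: 9075/2097152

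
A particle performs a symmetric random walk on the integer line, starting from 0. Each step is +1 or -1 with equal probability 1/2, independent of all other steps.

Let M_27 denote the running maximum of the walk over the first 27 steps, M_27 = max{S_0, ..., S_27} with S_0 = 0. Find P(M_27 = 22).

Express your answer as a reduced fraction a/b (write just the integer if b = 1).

Let M_27 = max(S_0,...,S_27). Use the reflection principle: for j ≥ 1, #{paths with M_27 ≥ j} = #{S_27 ≥ j} + #{S_27 ≥ j+1}.
By reflection, #{M_27 ≥ 22} = #{S_27 ≥ 22} + #{S_27 ≥ 23} = 379 + 379 = 758.
#{M_27 ≥ 23} = #{S_27 ≥ 23} + #{S_27 ≥ 24} = 379 + 28 = 407.
#{M_27 = 22} = 758 - 407 = 351.
P(M_27 = 22) = 351/134217728 = 351/134217728

Answer: 351/134217728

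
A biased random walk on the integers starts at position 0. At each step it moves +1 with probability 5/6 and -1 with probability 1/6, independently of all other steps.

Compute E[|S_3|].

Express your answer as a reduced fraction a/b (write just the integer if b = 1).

S_3 takes values m ≡ 1 (mod 2) with |m| ≤ 3; P(S_3=m) = C(3,(3+m)/2) · (5/6)^((3+m)/2) · (1/6)^((3-m)/2).
Distribution: P(S=-3)=1/216, P(S=-1)=5/72, P(S=1)=25/72, P(S=3)=125/216
E[|S_3|] = Σ_m |m|·P(S_3=m) = 13/6

Answer: 13/6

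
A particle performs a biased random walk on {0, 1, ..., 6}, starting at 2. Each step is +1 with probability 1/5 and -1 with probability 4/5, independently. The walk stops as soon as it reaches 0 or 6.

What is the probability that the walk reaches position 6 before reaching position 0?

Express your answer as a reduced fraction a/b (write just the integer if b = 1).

Biased walk: p = 1/5, q = 4/5, r = q/p = 4
Gambler's ruin: P(hit 6 before 0 | start at 2) = (1 - r^a)/(1 - r^N)
r^2 = 16; r^6 = 4096
P = (1 - 16) / (1 - 4096) = -15 / -4095 = 1/273

Answer: 1/273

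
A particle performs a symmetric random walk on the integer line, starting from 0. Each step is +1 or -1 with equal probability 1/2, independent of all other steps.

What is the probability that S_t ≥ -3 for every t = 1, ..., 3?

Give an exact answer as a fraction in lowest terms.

Answer: 1

Derivation:
Let f(t,s) = #length-t paths at position s with S_1..S_t all ≥ -3.
f(t,s) = f(t-1,s-1) + f(t-1,s+1) for s ≥ -3; f(t,s) = 0 for s < -3.
t=0: f(0,0)=1
t=1: f(1,-1)=1 f(1,1)=1
t=2: f(2,-2)=1 f(2,0)=2 f(2,2)=1
t=3: f(3,-3)=1 f(3,-1)=3 f(3,1)=3 f(3,3)=1
Σ_s f(3,s) = 8
P = 8/8 = 1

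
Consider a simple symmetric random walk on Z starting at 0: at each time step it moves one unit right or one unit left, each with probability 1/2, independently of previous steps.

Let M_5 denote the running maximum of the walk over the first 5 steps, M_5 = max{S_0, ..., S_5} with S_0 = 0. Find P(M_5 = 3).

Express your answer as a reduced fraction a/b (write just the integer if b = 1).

Answer: 5/32

Derivation:
Let M_5 = max(S_0,...,S_5). Use the reflection principle: for j ≥ 1, #{paths with M_5 ≥ j} = #{S_5 ≥ j} + #{S_5 ≥ j+1}.
By reflection, #{M_5 ≥ 3} = #{S_5 ≥ 3} + #{S_5 ≥ 4} = 6 + 1 = 7.
#{M_5 ≥ 4} = #{S_5 ≥ 4} + #{S_5 ≥ 5} = 1 + 1 = 2.
#{M_5 = 3} = 7 - 2 = 5.
P(M_5 = 3) = 5/32 = 5/32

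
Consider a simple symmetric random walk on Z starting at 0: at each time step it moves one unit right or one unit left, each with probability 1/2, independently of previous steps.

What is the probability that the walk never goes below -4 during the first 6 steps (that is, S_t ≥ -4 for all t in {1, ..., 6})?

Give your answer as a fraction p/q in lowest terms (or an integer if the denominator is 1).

Answer: 31/32

Derivation:
Let f(t,s) = #length-t paths at position s with S_1..S_t all ≥ -4.
f(t,s) = f(t-1,s-1) + f(t-1,s+1) for s ≥ -4; f(t,s) = 0 for s < -4.
t=0: f(0,0)=1
t=1: f(1,-1)=1 f(1,1)=1
t=2: f(2,-2)=1 f(2,0)=2 f(2,2)=1
t=3: f(3,-3)=1 f(3,-1)=3 f(3,1)=3 f(3,3)=1
t=4: f(4,-4)=1 f(4,-2)=4 f(4,0)=6 f(4,2)=4 f(4,4)=1
t=5: f(5,-3)=5 f(5,-1)=10 f(5,1)=10 f(5,3)=5 f(5,5)=1
t=6: f(6,-4)=5 f(6,-2)=15 f(6,0)=20 f(6,2)=15 f(6,4)=6 f(6,6)=1
Σ_s f(6,s) = 62
P = 62/64 = 31/32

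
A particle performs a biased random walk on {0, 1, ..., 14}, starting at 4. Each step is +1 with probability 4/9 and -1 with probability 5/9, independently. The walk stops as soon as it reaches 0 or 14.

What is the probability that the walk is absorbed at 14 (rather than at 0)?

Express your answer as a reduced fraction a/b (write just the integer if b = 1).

Answer: 42991616/648342241

Derivation:
Biased walk: p = 4/9, q = 5/9, r = q/p = 5/4
Gambler's ruin: P(hit 14 before 0 | start at 4) = (1 - r^a)/(1 - r^N)
r^4 = 625/256; r^14 = 6103515625/268435456
P = (1 - 625/256) / (1 - 6103515625/268435456) = -369/256 / -5835080169/268435456 = 42991616/648342241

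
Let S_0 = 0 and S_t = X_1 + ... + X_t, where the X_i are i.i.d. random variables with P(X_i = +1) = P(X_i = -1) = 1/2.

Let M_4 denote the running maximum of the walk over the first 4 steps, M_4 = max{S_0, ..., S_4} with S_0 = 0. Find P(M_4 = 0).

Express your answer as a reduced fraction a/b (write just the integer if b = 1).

Let M_4 = max(S_0,...,S_4). Use the reflection principle: for j ≥ 1, #{paths with M_4 ≥ j} = #{S_4 ≥ j} + #{S_4 ≥ j+1}.
P(M_4 ≥ 0) = 1 since S_0 = 0, so #{M_4 ≥ 0} = 16.
#{M_4 ≥ 1} = #{S_4 ≥ 1} + #{S_4 ≥ 2} = 5 + 5 = 10.
#{M_4 = 0} = 16 - 10 = 6.
P(M_4 = 0) = 6/16 = 3/8

Answer: 3/8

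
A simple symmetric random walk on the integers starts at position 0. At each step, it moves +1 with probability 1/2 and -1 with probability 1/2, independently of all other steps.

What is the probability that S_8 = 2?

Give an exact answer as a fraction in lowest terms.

To reach position 2 after 8 steps: need 5 steps of +1 and 3 of -1.
Favorable paths: C(8,5) = 56
Total paths: 2^8 = 256
P = 56/256 = 7/32

Answer: 7/32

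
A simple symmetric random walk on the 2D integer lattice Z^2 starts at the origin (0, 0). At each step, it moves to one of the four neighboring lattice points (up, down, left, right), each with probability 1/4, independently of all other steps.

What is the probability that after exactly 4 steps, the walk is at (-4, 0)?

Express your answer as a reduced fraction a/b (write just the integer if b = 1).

Answer: 1/256

Derivation:
Let h be the number of horizontal steps (so 4-h are vertical). To end at (-4,0) need (h-4)/2 right-steps and ((4-h)+0)/2 up-steps.
Sum over h with 4 ≤ h ≤ 4, h ≡ 0 (mod 2), 4-h ≡ 0 (mod 2):
h=4: C(4,4)·C(4,0)·C(0,0) = 1·1·1 = 1
Total favorable: 1
Total paths: 4^4 = 256
P = 1/256 = 1/256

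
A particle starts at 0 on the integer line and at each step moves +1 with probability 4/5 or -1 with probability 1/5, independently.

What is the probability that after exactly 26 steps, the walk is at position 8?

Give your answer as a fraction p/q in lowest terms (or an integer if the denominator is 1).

To reach position 8 after 26 steps: need 17 steps of +1 and 9 steps of -1.
Number of such sequences: C(26,17) = 3124550
Each has probability (4/5)^17 · (1/5)^9 = 17179869184/1490116119384765625
P = 3124550 · 17179869184/1490116119384765625 = 2147174410354688/59604644775390625

Answer: 2147174410354688/59604644775390625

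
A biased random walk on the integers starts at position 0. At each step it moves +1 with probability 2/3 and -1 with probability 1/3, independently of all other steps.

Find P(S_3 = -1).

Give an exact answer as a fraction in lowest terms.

Answer: 2/9

Derivation:
To reach position -1 after 3 steps: need 1 step of +1 and 2 steps of -1.
Number of such sequences: C(3,1) = 3
Each has probability (2/3)^1 · (1/3)^2 = 2/27
P = 3 · 2/27 = 2/9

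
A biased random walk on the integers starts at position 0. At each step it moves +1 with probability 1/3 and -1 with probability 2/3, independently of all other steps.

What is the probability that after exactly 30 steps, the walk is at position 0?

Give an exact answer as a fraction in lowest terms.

To be at 0 after 30 steps: need exactly 15 steps of +1 and 15 of -1.
Number of such sequences: C(30,15) = 155117520
Each has probability (1/3)^15 · (2/3)^15 = 32768/205891132094649
P = 155117520 · 32768/205891132094649 = 564765655040/22876792454961

Answer: 564765655040/22876792454961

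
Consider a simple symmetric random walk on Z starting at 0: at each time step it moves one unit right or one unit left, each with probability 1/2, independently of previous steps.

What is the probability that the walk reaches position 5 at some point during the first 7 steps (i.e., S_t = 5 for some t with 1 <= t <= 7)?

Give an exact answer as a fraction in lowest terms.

Answer: 9/128

Derivation:
Count via complement. Let g(t,s) = #length-t paths at position s with S_1..S_t all ≠ 5.
g(t,s) = g(t-1,s-1) + g(t-1,s+1) for s ≠ 5; g(t,5) = 0.
t=0: g(0,0)=1
t=1: g(1,-1)=1 g(1,1)=1
t=2: g(2,-2)=1 g(2,0)=2 g(2,2)=1
t=3: g(3,-3)=1 g(3,-1)=3 g(3,1)=3 g(3,3)=1
t=4: g(4,-4)=1 g(4,-2)=4 g(4,0)=6 g(4,2)=4 g(4,4)=1
t=5: g(5,-5)=1 g(5,-3)=5 g(5,-1)=10 g(5,1)=10 g(5,3)=5
t=6: g(6,-6)=1 g(6,-4)=6 g(6,-2)=15 g(6,0)=20 g(6,2)=15 g(6,4)=5
t=7: g(7,-7)=1 g(7,-5)=7 g(7,-3)=21 g(7,-1)=35 g(7,1)=35 g(7,3)=20
Paths never hitting 5: Σ_s g(7,s) = 119
Paths hitting 5: 2^7 - 119 = 9
P = 9/128 = 9/128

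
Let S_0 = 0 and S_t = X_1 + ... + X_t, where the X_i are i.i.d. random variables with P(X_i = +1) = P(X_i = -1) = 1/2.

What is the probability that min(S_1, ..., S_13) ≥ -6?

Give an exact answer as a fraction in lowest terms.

Answer: 3861/4096

Derivation:
Let f(t,s) = #length-t paths at position s with S_1..S_t all ≥ -6.
f(t,s) = f(t-1,s-1) + f(t-1,s+1) for s ≥ -6; f(t,s) = 0 for s < -6.
t=0: f(0,0)=1
t=1: f(1,-1)=1 f(1,1)=1
t=2: f(2,-2)=1 f(2,0)=2 f(2,2)=1
t=3: f(3,-3)=1 f(3,-1)=3 f(3,1)=3 f(3,3)=1
t=4: f(4,-4)=1 f(4,-2)=4 f(4,0)=6 f(4,2)=4 f(4,4)=1
t=5: f(5,-5)=1 f(5,-3)=5 f(5,-1)=10 f(5,1)=10 f(5,3)=5 f(5,5)=1
t=6: f(6,-6)=1 f(6,-4)=6 f(6,-2)=15 f(6,0)=20 f(6,2)=15 f(6,4)=6 f(6,6)=1
t=7: f(7,-5)=7 f(7,-3)=21 f(7,-1)=35 f(7,1)=35 f(7,3)=21 f(7,5)=7 f(7,7)=1
t=8: f(8,-6)=7 f(8,-4)=28 f(8,-2)=56 f(8,0)=70 f(8,2)=56 f(8,4)=28 f(8,6)=8 f(8,8)=1
t=9: f(9,-5)=35 f(9,-3)=84 f(9,-1)=126 f(9,1)=126 f(9,3)=84 f(9,5)=36 f(9,7)=9 f(9,9)=1
t=10: f(10,-6)=35 f(10,-4)=119 f(10,-2)=210 f(10,0)=252 f(10,2)=210 f(10,4)=120 f(10,6)=45 f(10,8)=10 f(10,10)=1
t=11: f(11,-5)=154 f(11,-3)=329 f(11,-1)=462 f(11,1)=462 f(11,3)=330 f(11,5)=165 f(11,7)=55 f(11,9)=11 f(11,11)=1
t=12: f(12,-6)=154 f(12,-4)=483 f(12,-2)=791 f(12,0)=924 f(12,2)=792 f(12,4)=495 f(12,6)=220 f(12,8)=66 f(12,10)=12 f(12,12)=1
t=13: f(13,-5)=637 f(13,-3)=1274 f(13,-1)=1715 f(13,1)=1716 f(13,3)=1287 f(13,5)=715 f(13,7)=286 f(13,9)=78 f(13,11)=13 f(13,13)=1
Σ_s f(13,s) = 7722
P = 7722/8192 = 3861/4096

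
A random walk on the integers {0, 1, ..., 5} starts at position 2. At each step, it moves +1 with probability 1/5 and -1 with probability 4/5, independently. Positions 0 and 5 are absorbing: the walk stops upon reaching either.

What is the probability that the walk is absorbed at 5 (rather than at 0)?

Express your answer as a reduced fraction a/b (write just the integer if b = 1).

Answer: 5/341

Derivation:
Biased walk: p = 1/5, q = 4/5, r = q/p = 4
Gambler's ruin: P(hit 5 before 0 | start at 2) = (1 - r^a)/(1 - r^N)
r^2 = 16; r^5 = 1024
P = (1 - 16) / (1 - 1024) = -15 / -1023 = 5/341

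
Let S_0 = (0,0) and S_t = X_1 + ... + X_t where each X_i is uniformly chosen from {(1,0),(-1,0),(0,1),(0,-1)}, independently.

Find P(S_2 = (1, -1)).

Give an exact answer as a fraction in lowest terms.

Let h be the number of horizontal steps (so 2-h are vertical). To end at (1,-1) need (h+1)/2 right-steps and ((2-h)-1)/2 up-steps.
Sum over h with 1 ≤ h ≤ 1, h ≡ 1 (mod 2), 2-h ≡ 1 (mod 2):
h=1: C(2,1)·C(1,1)·C(1,0) = 2·1·1 = 2
Total favorable: 2
Total paths: 4^2 = 16
P = 2/16 = 1/8

Answer: 1/8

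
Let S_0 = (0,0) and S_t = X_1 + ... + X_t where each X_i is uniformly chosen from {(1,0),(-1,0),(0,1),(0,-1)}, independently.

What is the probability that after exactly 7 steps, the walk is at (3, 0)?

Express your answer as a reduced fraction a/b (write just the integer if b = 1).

Answer: 441/16384

Derivation:
Let h be the number of horizontal steps (so 7-h are vertical). To end at (3,0) need (h+3)/2 right-steps and ((7-h)+0)/2 up-steps.
Sum over h with 3 ≤ h ≤ 7, h ≡ 1 (mod 2), 7-h ≡ 0 (mod 2):
h=3: C(7,3)·C(3,3)·C(4,2) = 35·1·6 = 210
h=5: C(7,5)·C(5,4)·C(2,1) = 21·5·2 = 210
h=7: C(7,7)·C(7,5)·C(0,0) = 1·21·1 = 21
Total favorable: 441
Total paths: 4^7 = 16384
P = 441/16384 = 441/16384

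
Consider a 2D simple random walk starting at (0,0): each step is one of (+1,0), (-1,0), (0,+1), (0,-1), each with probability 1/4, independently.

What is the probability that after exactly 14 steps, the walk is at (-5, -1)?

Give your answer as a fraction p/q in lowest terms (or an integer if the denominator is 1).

Let h be the number of horizontal steps (so 14-h are vertical). To end at (-5,-1) need (h-5)/2 right-steps and ((14-h)-1)/2 up-steps.
Sum over h with 5 ≤ h ≤ 13, h ≡ 1 (mod 2), 14-h ≡ 1 (mod 2):
h=5: C(14,5)·C(5,0)·C(9,4) = 2002·1·126 = 252252
h=7: C(14,7)·C(7,1)·C(7,3) = 3432·7·35 = 840840
h=9: C(14,9)·C(9,2)·C(5,2) = 2002·36·10 = 720720
h=11: C(14,11)·C(11,3)·C(3,1) = 364·165·3 = 180180
h=13: C(14,13)·C(13,4)·C(1,0) = 14·715·1 = 10010
Total favorable: 2004002
Total paths: 4^14 = 268435456
P = 2004002/268435456 = 1002001/134217728

Answer: 1002001/134217728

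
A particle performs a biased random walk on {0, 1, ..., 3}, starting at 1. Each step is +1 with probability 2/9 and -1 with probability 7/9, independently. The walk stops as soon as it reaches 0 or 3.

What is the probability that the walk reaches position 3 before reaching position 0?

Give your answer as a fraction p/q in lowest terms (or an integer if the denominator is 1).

Biased walk: p = 2/9, q = 7/9, r = q/p = 7/2
Gambler's ruin: P(hit 3 before 0 | start at 1) = (1 - r^a)/(1 - r^N)
r^1 = 7/2; r^3 = 343/8
P = (1 - 7/2) / (1 - 343/8) = -5/2 / -335/8 = 4/67

Answer: 4/67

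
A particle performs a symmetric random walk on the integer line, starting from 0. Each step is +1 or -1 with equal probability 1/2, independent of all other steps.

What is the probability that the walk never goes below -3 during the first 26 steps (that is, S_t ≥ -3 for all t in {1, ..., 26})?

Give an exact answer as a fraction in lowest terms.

Answer: 2340135/4194304

Derivation:
Let f(t,s) = #length-t paths at position s with S_1..S_t all ≥ -3.
f(t,s) = f(t-1,s-1) + f(t-1,s+1) for s ≥ -3; f(t,s) = 0 for s < -3.
t=0: f(0,0)=1
t=1: f(1,-1)=1 f(1,1)=1
t=2: f(2,-2)=1 f(2,0)=2 f(2,2)=1
t=3: f(3,-3)=1 f(3,-1)=3 f(3,1)=3 f(3,3)=1
t=4: f(4,-2)=4 f(4,0)=6 f(4,2)=4 f(4,4)=1
t=5: f(5,-3)=4 f(5,-1)=10 f(5,1)=10 f(5,3)=5 f(5,5)=1
t=6: f(6,-2)=14 f(6,0)=20 f(6,2)=15 f(6,4)=6 f(6,6)=1
t=7: f(7,-3)=14 f(7,-1)=34 f(7,1)=35 f(7,3)=21 f(7,5)=7 f(7,7)=1
t=8: f(8,-2)=48 f(8,0)=69 f(8,2)=56 f(8,4)=28 f(8,6)=8 f(8,8)=1
t=9: f(9,-3)=48 f(9,-1)=117 f(9,1)=125 f(9,3)=84 f(9,5)=36 f(9,7)=9 f(9,9)=1
t=10: f(10,-2)=165 f(10,0)=242 f(10,2)=209 f(10,4)=120 f(10,6)=45 f(10,8)=10 f(10,10)=1
t=11: f(11,-3)=165 f(11,-1)=407 f(11,1)=451 f(11,3)=329 f(11,5)=165 f(11,7)=55 f(11,9)=11 f(11,11)=1
t=12: f(12,-2)=572 f(12,0)=858 f(12,2)=780 f(12,4)=494 f(12,6)=220 f(12,8)=66 f(12,10)=12 f(12,12)=1
t=13: f(13,-3)=572 f(13,-1)=1430 f(13,1)=1638 f(13,3)=1274 f(13,5)=714 f(13,7)=286 f(13,9)=78 f(13,11)=13 f(13,13)=1
t=14: f(14,-2)=2002 f(14,0)=3068 f(14,2)=2912 f(14,4)=1988 f(14,6)=1000 f(14,8)=364 f(14,10)=91 f(14,12)=14 f(14,14)=1
t=15: f(15,-3)=2002 f(15,-1)=5070 f(15,1)=5980 f(15,3)=4900 f(15,5)=2988 f(15,7)=1364 f(15,9)=455 f(15,11)=105 f(15,13)=15 f(15,15)=1
t=16: f(16,-2)=7072 f(16,0)=11050 f(16,2)=10880 f(16,4)=7888 f(16,6)=4352 f(16,8)=1819 f(16,10)=560 f(16,12)=120 f(16,14)=16 f(16,16)=1
t=17: f(17,-3)=7072 f(17,-1)=18122 f(17,1)=21930 f(17,3)=18768 f(17,5)=12240 f(17,7)=6171 f(17,9)=2379 f(17,11)=680 f(17,13)=136 f(17,15)=17 f(17,17)=1
t=18: f(18,-2)=25194 f(18,0)=40052 f(18,2)=40698 f(18,4)=31008 f(18,6)=18411 f(18,8)=8550 f(18,10)=3059 f(18,12)=816 f(18,14)=153 f(18,16)=18 f(18,18)=1
t=19: f(19,-3)=25194 f(19,-1)=65246 f(19,1)=80750 f(19,3)=71706 f(19,5)=49419 f(19,7)=26961 f(19,9)=11609 f(19,11)=3875 f(19,13)=969 f(19,15)=171 f(19,17)=19 f(19,19)=1
t=20: f(20,-2)=90440 f(20,0)=145996 f(20,2)=152456 f(20,4)=121125 f(20,6)=76380 f(20,8)=38570 f(20,10)=15484 f(20,12)=4844 f(20,14)=1140 f(20,16)=190 f(20,18)=20 f(20,20)=1
t=21: f(21,-3)=90440 f(21,-1)=236436 f(21,1)=298452 f(21,3)=273581 f(21,5)=197505 f(21,7)=114950 f(21,9)=54054 f(21,11)=20328 f(21,13)=5984 f(21,15)=1330 f(21,17)=210 f(21,19)=21 f(21,21)=1
t=22: f(22,-2)=326876 f(22,0)=534888 f(22,2)=572033 f(22,4)=471086 f(22,6)=312455 f(22,8)=169004 f(22,10)=74382 f(22,12)=26312 f(22,14)=7314 f(22,16)=1540 f(22,18)=231 f(22,20)=22 f(22,22)=1
t=23: f(23,-3)=326876 f(23,-1)=861764 f(23,1)=1106921 f(23,3)=1043119 f(23,5)=783541 f(23,7)=481459 f(23,9)=243386 f(23,11)=100694 f(23,13)=33626 f(23,15)=8854 f(23,17)=1771 f(23,19)=253 f(23,21)=23 f(23,23)=1
t=24: f(24,-2)=1188640 f(24,0)=1968685 f(24,2)=2150040 f(24,4)=1826660 f(24,6)=1265000 f(24,8)=724845 f(24,10)=344080 f(24,12)=134320 f(24,14)=42480 f(24,16)=10625 f(24,18)=2024 f(24,20)=276 f(24,22)=24 f(24,24)=1
t=25: f(25,-3)=1188640 f(25,-1)=3157325 f(25,1)=4118725 f(25,3)=3976700 f(25,5)=3091660 f(25,7)=1989845 f(25,9)=1068925 f(25,11)=478400 f(25,13)=176800 f(25,15)=53105 f(25,17)=12649 f(25,19)=2300 f(25,21)=300 f(25,23)=25 f(25,25)=1
t=26: f(26,-2)=4345965 f(26,0)=7276050 f(26,2)=8095425 f(26,4)=7068360 f(26,6)=5081505 f(26,8)=3058770 f(26,10)=1547325 f(26,12)=655200 f(26,14)=229905 f(26,16)=65754 f(26,18)=14949 f(26,20)=2600 f(26,22)=325 f(26,24)=26 f(26,26)=1
Σ_s f(26,s) = 37442160
P = 37442160/67108864 = 2340135/4194304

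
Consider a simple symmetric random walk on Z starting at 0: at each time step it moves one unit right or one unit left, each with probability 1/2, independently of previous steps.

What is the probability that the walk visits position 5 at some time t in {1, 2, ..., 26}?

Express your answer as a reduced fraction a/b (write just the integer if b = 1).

Answer: 342821/1048576

Derivation:
Count via complement. Let g(t,s) = #length-t paths at position s with S_1..S_t all ≠ 5.
g(t,s) = g(t-1,s-1) + g(t-1,s+1) for s ≠ 5; g(t,5) = 0.
t=0: g(0,0)=1
t=1: g(1,-1)=1 g(1,1)=1
t=2: g(2,-2)=1 g(2,0)=2 g(2,2)=1
t=3: g(3,-3)=1 g(3,-1)=3 g(3,1)=3 g(3,3)=1
t=4: g(4,-4)=1 g(4,-2)=4 g(4,0)=6 g(4,2)=4 g(4,4)=1
t=5: g(5,-5)=1 g(5,-3)=5 g(5,-1)=10 g(5,1)=10 g(5,3)=5
t=6: g(6,-6)=1 g(6,-4)=6 g(6,-2)=15 g(6,0)=20 g(6,2)=15 g(6,4)=5
t=7: g(7,-7)=1 g(7,-5)=7 g(7,-3)=21 g(7,-1)=35 g(7,1)=35 g(7,3)=20
t=8: g(8,-8)=1 g(8,-6)=8 g(8,-4)=28 g(8,-2)=56 g(8,0)=70 g(8,2)=55 g(8,4)=20
t=9: g(9,-9)=1 g(9,-7)=9 g(9,-5)=36 g(9,-3)=84 g(9,-1)=126 g(9,1)=125 g(9,3)=75
t=10: g(10,-10)=1 g(10,-8)=10 g(10,-6)=45 g(10,-4)=120 g(10,-2)=210 g(10,0)=251 g(10,2)=200 g(10,4)=75
t=11: g(11,-11)=1 g(11,-9)=11 g(11,-7)=55 g(11,-5)=165 g(11,-3)=330 g(11,-1)=461 g(11,1)=451 g(11,3)=275
t=12: g(12,-12)=1 g(12,-10)=12 g(12,-8)=66 g(12,-6)=220 g(12,-4)=495 g(12,-2)=791 g(12,0)=912 g(12,2)=726 g(12,4)=275
t=13: g(13,-13)=1 g(13,-11)=13 g(13,-9)=78 g(13,-7)=286 g(13,-5)=715 g(13,-3)=1286 g(13,-1)=1703 g(13,1)=1638 g(13,3)=1001
t=14: g(14,-14)=1 g(14,-12)=14 g(14,-10)=91 g(14,-8)=364 g(14,-6)=1001 g(14,-4)=2001 g(14,-2)=2989 g(14,0)=3341 g(14,2)=2639 g(14,4)=1001
t=15: g(15,-15)=1 g(15,-13)=15 g(15,-11)=105 g(15,-9)=455 g(15,-7)=1365 g(15,-5)=3002 g(15,-3)=4990 g(15,-1)=6330 g(15,1)=5980 g(15,3)=3640
t=16: g(16,-16)=1 g(16,-14)=16 g(16,-12)=120 g(16,-10)=560 g(16,-8)=1820 g(16,-6)=4367 g(16,-4)=7992 g(16,-2)=11320 g(16,0)=12310 g(16,2)=9620 g(16,4)=3640
t=17: g(17,-17)=1 g(17,-15)=17 g(17,-13)=136 g(17,-11)=680 g(17,-9)=2380 g(17,-7)=6187 g(17,-5)=12359 g(17,-3)=19312 g(17,-1)=23630 g(17,1)=21930 g(17,3)=13260
t=18: g(18,-18)=1 g(18,-16)=18 g(18,-14)=153 g(18,-12)=816 g(18,-10)=3060 g(18,-8)=8567 g(18,-6)=18546 g(18,-4)=31671 g(18,-2)=42942 g(18,0)=45560 g(18,2)=35190 g(18,4)=13260
t=19: g(19,-19)=1 g(19,-17)=19 g(19,-15)=171 g(19,-13)=969 g(19,-11)=3876 g(19,-9)=11627 g(19,-7)=27113 g(19,-5)=50217 g(19,-3)=74613 g(19,-1)=88502 g(19,1)=80750 g(19,3)=48450
t=20: g(20,-20)=1 g(20,-18)=20 g(20,-16)=190 g(20,-14)=1140 g(20,-12)=4845 g(20,-10)=15503 g(20,-8)=38740 g(20,-6)=77330 g(20,-4)=124830 g(20,-2)=163115 g(20,0)=169252 g(20,2)=129200 g(20,4)=48450
t=21: g(21,-21)=1 g(21,-19)=21 g(21,-17)=210 g(21,-15)=1330 g(21,-13)=5985 g(21,-11)=20348 g(21,-9)=54243 g(21,-7)=116070 g(21,-5)=202160 g(21,-3)=287945 g(21,-1)=332367 g(21,1)=298452 g(21,3)=177650
t=22: g(22,-22)=1 g(22,-20)=22 g(22,-18)=231 g(22,-16)=1540 g(22,-14)=7315 g(22,-12)=26333 g(22,-10)=74591 g(22,-8)=170313 g(22,-6)=318230 g(22,-4)=490105 g(22,-2)=620312 g(22,0)=630819 g(22,2)=476102 g(22,4)=177650
t=23: g(23,-23)=1 g(23,-21)=23 g(23,-19)=253 g(23,-17)=1771 g(23,-15)=8855 g(23,-13)=33648 g(23,-11)=100924 g(23,-9)=244904 g(23,-7)=488543 g(23,-5)=808335 g(23,-3)=1110417 g(23,-1)=1251131 g(23,1)=1106921 g(23,3)=653752
t=24: g(24,-24)=1 g(24,-22)=24 g(24,-20)=276 g(24,-18)=2024 g(24,-16)=10626 g(24,-14)=42503 g(24,-12)=134572 g(24,-10)=345828 g(24,-8)=733447 g(24,-6)=1296878 g(24,-4)=1918752 g(24,-2)=2361548 g(24,0)=2358052 g(24,2)=1760673 g(24,4)=653752
t=25: g(25,-25)=1 g(25,-23)=25 g(25,-21)=300 g(25,-19)=2300 g(25,-17)=12650 g(25,-15)=53129 g(25,-13)=177075 g(25,-11)=480400 g(25,-9)=1079275 g(25,-7)=2030325 g(25,-5)=3215630 g(25,-3)=4280300 g(25,-1)=4719600 g(25,1)=4118725 g(25,3)=2414425
t=26: g(26,-26)=1 g(26,-24)=26 g(26,-22)=325 g(26,-20)=2600 g(26,-18)=14950 g(26,-16)=65779 g(26,-14)=230204 g(26,-12)=657475 g(26,-10)=1559675 g(26,-8)=3109600 g(26,-6)=5245955 g(26,-4)=7495930 g(26,-2)=8999900 g(26,0)=8838325 g(26,2)=6533150 g(26,4)=2414425
Paths never hitting 5: Σ_s g(26,s) = 45168320
Paths hitting 5: 2^26 - 45168320 = 21940544
P = 21940544/67108864 = 342821/1048576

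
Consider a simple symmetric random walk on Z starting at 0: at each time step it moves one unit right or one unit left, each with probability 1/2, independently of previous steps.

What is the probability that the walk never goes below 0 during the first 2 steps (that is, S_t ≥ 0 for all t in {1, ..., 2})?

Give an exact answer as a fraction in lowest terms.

Answer: 1/2

Derivation:
Let f(t,s) = #length-t paths at position s with S_1..S_t all ≥ 0.
f(t,s) = f(t-1,s-1) + f(t-1,s+1) for s ≥ 0; f(t,s) = 0 for s < 0.
t=0: f(0,0)=1
t=1: f(1,1)=1
t=2: f(2,0)=1 f(2,2)=1
Σ_s f(2,s) = 2
P = 2/4 = 1/2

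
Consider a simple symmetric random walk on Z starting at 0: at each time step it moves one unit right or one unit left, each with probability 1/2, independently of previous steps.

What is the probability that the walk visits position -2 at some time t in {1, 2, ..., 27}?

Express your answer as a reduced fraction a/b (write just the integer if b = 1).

Answer: 11762641/16777216

Derivation:
Count via complement. Let g(t,s) = #length-t paths at position s with S_1..S_t all ≠ -2.
g(t,s) = g(t-1,s-1) + g(t-1,s+1) for s ≠ -2; g(t,-2) = 0.
t=0: g(0,0)=1
t=1: g(1,-1)=1 g(1,1)=1
t=2: g(2,0)=2 g(2,2)=1
t=3: g(3,-1)=2 g(3,1)=3 g(3,3)=1
t=4: g(4,0)=5 g(4,2)=4 g(4,4)=1
t=5: g(5,-1)=5 g(5,1)=9 g(5,3)=5 g(5,5)=1
t=6: g(6,0)=14 g(6,2)=14 g(6,4)=6 g(6,6)=1
t=7: g(7,-1)=14 g(7,1)=28 g(7,3)=20 g(7,5)=7 g(7,7)=1
t=8: g(8,0)=42 g(8,2)=48 g(8,4)=27 g(8,6)=8 g(8,8)=1
t=9: g(9,-1)=42 g(9,1)=90 g(9,3)=75 g(9,5)=35 g(9,7)=9 g(9,9)=1
t=10: g(10,0)=132 g(10,2)=165 g(10,4)=110 g(10,6)=44 g(10,8)=10 g(10,10)=1
t=11: g(11,-1)=132 g(11,1)=297 g(11,3)=275 g(11,5)=154 g(11,7)=54 g(11,9)=11 g(11,11)=1
t=12: g(12,0)=429 g(12,2)=572 g(12,4)=429 g(12,6)=208 g(12,8)=65 g(12,10)=12 g(12,12)=1
t=13: g(13,-1)=429 g(13,1)=1001 g(13,3)=1001 g(13,5)=637 g(13,7)=273 g(13,9)=77 g(13,11)=13 g(13,13)=1
t=14: g(14,0)=1430 g(14,2)=2002 g(14,4)=1638 g(14,6)=910 g(14,8)=350 g(14,10)=90 g(14,12)=14 g(14,14)=1
t=15: g(15,-1)=1430 g(15,1)=3432 g(15,3)=3640 g(15,5)=2548 g(15,7)=1260 g(15,9)=440 g(15,11)=104 g(15,13)=15 g(15,15)=1
t=16: g(16,0)=4862 g(16,2)=7072 g(16,4)=6188 g(16,6)=3808 g(16,8)=1700 g(16,10)=544 g(16,12)=119 g(16,14)=16 g(16,16)=1
t=17: g(17,-1)=4862 g(17,1)=11934 g(17,3)=13260 g(17,5)=9996 g(17,7)=5508 g(17,9)=2244 g(17,11)=663 g(17,13)=135 g(17,15)=17 g(17,17)=1
t=18: g(18,0)=16796 g(18,2)=25194 g(18,4)=23256 g(18,6)=15504 g(18,8)=7752 g(18,10)=2907 g(18,12)=798 g(18,14)=152 g(18,16)=18 g(18,18)=1
t=19: g(19,-1)=16796 g(19,1)=41990 g(19,3)=48450 g(19,5)=38760 g(19,7)=23256 g(19,9)=10659 g(19,11)=3705 g(19,13)=950 g(19,15)=170 g(19,17)=19 g(19,19)=1
t=20: g(20,0)=58786 g(20,2)=90440 g(20,4)=87210 g(20,6)=62016 g(20,8)=33915 g(20,10)=14364 g(20,12)=4655 g(20,14)=1120 g(20,16)=189 g(20,18)=20 g(20,20)=1
t=21: g(21,-1)=58786 g(21,1)=149226 g(21,3)=177650 g(21,5)=149226 g(21,7)=95931 g(21,9)=48279 g(21,11)=19019 g(21,13)=5775 g(21,15)=1309 g(21,17)=209 g(21,19)=21 g(21,21)=1
t=22: g(22,0)=208012 g(22,2)=326876 g(22,4)=326876 g(22,6)=245157 g(22,8)=144210 g(22,10)=67298 g(22,12)=24794 g(22,14)=7084 g(22,16)=1518 g(22,18)=230 g(22,20)=22 g(22,22)=1
t=23: g(23,-1)=208012 g(23,1)=534888 g(23,3)=653752 g(23,5)=572033 g(23,7)=389367 g(23,9)=211508 g(23,11)=92092 g(23,13)=31878 g(23,15)=8602 g(23,17)=1748 g(23,19)=252 g(23,21)=23 g(23,23)=1
t=24: g(24,0)=742900 g(24,2)=1188640 g(24,4)=1225785 g(24,6)=961400 g(24,8)=600875 g(24,10)=303600 g(24,12)=123970 g(24,14)=40480 g(24,16)=10350 g(24,18)=2000 g(24,20)=275 g(24,22)=24 g(24,24)=1
t=25: g(25,-1)=742900 g(25,1)=1931540 g(25,3)=2414425 g(25,5)=2187185 g(25,7)=1562275 g(25,9)=904475 g(25,11)=427570 g(25,13)=164450 g(25,15)=50830 g(25,17)=12350 g(25,19)=2275 g(25,21)=299 g(25,23)=25 g(25,25)=1
t=26: g(26,0)=2674440 g(26,2)=4345965 g(26,4)=4601610 g(26,6)=3749460 g(26,8)=2466750 g(26,10)=1332045 g(26,12)=592020 g(26,14)=215280 g(26,16)=63180 g(26,18)=14625 g(26,20)=2574 g(26,22)=324 g(26,24)=26 g(26,26)=1
t=27: g(27,-1)=2674440 g(27,1)=7020405 g(27,3)=8947575 g(27,5)=8351070 g(27,7)=6216210 g(27,9)=3798795 g(27,11)=1924065 g(27,13)=807300 g(27,15)=278460 g(27,17)=77805 g(27,19)=17199 g(27,21)=2898 g(27,23)=350 g(27,25)=27 g(27,27)=1
Paths never hitting -2: Σ_s g(27,s) = 40116600
Paths hitting -2: 2^27 - 40116600 = 94101128
P = 94101128/134217728 = 11762641/16777216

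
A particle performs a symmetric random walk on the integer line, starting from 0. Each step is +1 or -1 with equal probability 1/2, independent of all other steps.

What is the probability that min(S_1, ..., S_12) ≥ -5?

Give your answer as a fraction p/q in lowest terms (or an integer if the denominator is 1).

Answer: 1859/2048

Derivation:
Let f(t,s) = #length-t paths at position s with S_1..S_t all ≥ -5.
f(t,s) = f(t-1,s-1) + f(t-1,s+1) for s ≥ -5; f(t,s) = 0 for s < -5.
t=0: f(0,0)=1
t=1: f(1,-1)=1 f(1,1)=1
t=2: f(2,-2)=1 f(2,0)=2 f(2,2)=1
t=3: f(3,-3)=1 f(3,-1)=3 f(3,1)=3 f(3,3)=1
t=4: f(4,-4)=1 f(4,-2)=4 f(4,0)=6 f(4,2)=4 f(4,4)=1
t=5: f(5,-5)=1 f(5,-3)=5 f(5,-1)=10 f(5,1)=10 f(5,3)=5 f(5,5)=1
t=6: f(6,-4)=6 f(6,-2)=15 f(6,0)=20 f(6,2)=15 f(6,4)=6 f(6,6)=1
t=7: f(7,-5)=6 f(7,-3)=21 f(7,-1)=35 f(7,1)=35 f(7,3)=21 f(7,5)=7 f(7,7)=1
t=8: f(8,-4)=27 f(8,-2)=56 f(8,0)=70 f(8,2)=56 f(8,4)=28 f(8,6)=8 f(8,8)=1
t=9: f(9,-5)=27 f(9,-3)=83 f(9,-1)=126 f(9,1)=126 f(9,3)=84 f(9,5)=36 f(9,7)=9 f(9,9)=1
t=10: f(10,-4)=110 f(10,-2)=209 f(10,0)=252 f(10,2)=210 f(10,4)=120 f(10,6)=45 f(10,8)=10 f(10,10)=1
t=11: f(11,-5)=110 f(11,-3)=319 f(11,-1)=461 f(11,1)=462 f(11,3)=330 f(11,5)=165 f(11,7)=55 f(11,9)=11 f(11,11)=1
t=12: f(12,-4)=429 f(12,-2)=780 f(12,0)=923 f(12,2)=792 f(12,4)=495 f(12,6)=220 f(12,8)=66 f(12,10)=12 f(12,12)=1
Σ_s f(12,s) = 3718
P = 3718/4096 = 1859/2048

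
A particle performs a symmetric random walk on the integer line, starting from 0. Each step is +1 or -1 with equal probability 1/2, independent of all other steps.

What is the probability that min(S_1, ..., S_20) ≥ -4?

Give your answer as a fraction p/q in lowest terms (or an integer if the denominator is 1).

Let f(t,s) = #length-t paths at position s with S_1..S_t all ≥ -4.
f(t,s) = f(t-1,s-1) + f(t-1,s+1) for s ≥ -4; f(t,s) = 0 for s < -4.
t=0: f(0,0)=1
t=1: f(1,-1)=1 f(1,1)=1
t=2: f(2,-2)=1 f(2,0)=2 f(2,2)=1
t=3: f(3,-3)=1 f(3,-1)=3 f(3,1)=3 f(3,3)=1
t=4: f(4,-4)=1 f(4,-2)=4 f(4,0)=6 f(4,2)=4 f(4,4)=1
t=5: f(5,-3)=5 f(5,-1)=10 f(5,1)=10 f(5,3)=5 f(5,5)=1
t=6: f(6,-4)=5 f(6,-2)=15 f(6,0)=20 f(6,2)=15 f(6,4)=6 f(6,6)=1
t=7: f(7,-3)=20 f(7,-1)=35 f(7,1)=35 f(7,3)=21 f(7,5)=7 f(7,7)=1
t=8: f(8,-4)=20 f(8,-2)=55 f(8,0)=70 f(8,2)=56 f(8,4)=28 f(8,6)=8 f(8,8)=1
t=9: f(9,-3)=75 f(9,-1)=125 f(9,1)=126 f(9,3)=84 f(9,5)=36 f(9,7)=9 f(9,9)=1
t=10: f(10,-4)=75 f(10,-2)=200 f(10,0)=251 f(10,2)=210 f(10,4)=120 f(10,6)=45 f(10,8)=10 f(10,10)=1
t=11: f(11,-3)=275 f(11,-1)=451 f(11,1)=461 f(11,3)=330 f(11,5)=165 f(11,7)=55 f(11,9)=11 f(11,11)=1
t=12: f(12,-4)=275 f(12,-2)=726 f(12,0)=912 f(12,2)=791 f(12,4)=495 f(12,6)=220 f(12,8)=66 f(12,10)=12 f(12,12)=1
t=13: f(13,-3)=1001 f(13,-1)=1638 f(13,1)=1703 f(13,3)=1286 f(13,5)=715 f(13,7)=286 f(13,9)=78 f(13,11)=13 f(13,13)=1
t=14: f(14,-4)=1001 f(14,-2)=2639 f(14,0)=3341 f(14,2)=2989 f(14,4)=2001 f(14,6)=1001 f(14,8)=364 f(14,10)=91 f(14,12)=14 f(14,14)=1
t=15: f(15,-3)=3640 f(15,-1)=5980 f(15,1)=6330 f(15,3)=4990 f(15,5)=3002 f(15,7)=1365 f(15,9)=455 f(15,11)=105 f(15,13)=15 f(15,15)=1
t=16: f(16,-4)=3640 f(16,-2)=9620 f(16,0)=12310 f(16,2)=11320 f(16,4)=7992 f(16,6)=4367 f(16,8)=1820 f(16,10)=560 f(16,12)=120 f(16,14)=16 f(16,16)=1
t=17: f(17,-3)=13260 f(17,-1)=21930 f(17,1)=23630 f(17,3)=19312 f(17,5)=12359 f(17,7)=6187 f(17,9)=2380 f(17,11)=680 f(17,13)=136 f(17,15)=17 f(17,17)=1
t=18: f(18,-4)=13260 f(18,-2)=35190 f(18,0)=45560 f(18,2)=42942 f(18,4)=31671 f(18,6)=18546 f(18,8)=8567 f(18,10)=3060 f(18,12)=816 f(18,14)=153 f(18,16)=18 f(18,18)=1
t=19: f(19,-3)=48450 f(19,-1)=80750 f(19,1)=88502 f(19,3)=74613 f(19,5)=50217 f(19,7)=27113 f(19,9)=11627 f(19,11)=3876 f(19,13)=969 f(19,15)=171 f(19,17)=19 f(19,19)=1
t=20: f(20,-4)=48450 f(20,-2)=129200 f(20,0)=169252 f(20,2)=163115 f(20,4)=124830 f(20,6)=77330 f(20,8)=38740 f(20,10)=15503 f(20,12)=4845 f(20,14)=1140 f(20,16)=190 f(20,18)=20 f(20,20)=1
Σ_s f(20,s) = 772616
P = 772616/1048576 = 96577/131072

Answer: 96577/131072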